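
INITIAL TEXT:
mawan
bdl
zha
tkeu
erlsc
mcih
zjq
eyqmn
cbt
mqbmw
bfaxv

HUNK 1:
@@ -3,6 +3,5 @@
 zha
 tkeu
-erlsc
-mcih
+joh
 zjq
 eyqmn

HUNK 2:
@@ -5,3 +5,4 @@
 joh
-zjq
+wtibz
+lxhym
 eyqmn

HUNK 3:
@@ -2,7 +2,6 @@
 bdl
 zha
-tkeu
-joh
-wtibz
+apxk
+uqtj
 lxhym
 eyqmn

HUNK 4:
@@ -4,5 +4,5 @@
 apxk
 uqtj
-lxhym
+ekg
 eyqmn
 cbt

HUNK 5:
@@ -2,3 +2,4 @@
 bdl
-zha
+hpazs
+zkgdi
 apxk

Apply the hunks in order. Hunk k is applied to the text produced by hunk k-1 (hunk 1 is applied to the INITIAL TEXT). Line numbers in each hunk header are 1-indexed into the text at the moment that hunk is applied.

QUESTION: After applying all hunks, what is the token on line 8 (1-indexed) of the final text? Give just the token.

Hunk 1: at line 3 remove [erlsc,mcih] add [joh] -> 10 lines: mawan bdl zha tkeu joh zjq eyqmn cbt mqbmw bfaxv
Hunk 2: at line 5 remove [zjq] add [wtibz,lxhym] -> 11 lines: mawan bdl zha tkeu joh wtibz lxhym eyqmn cbt mqbmw bfaxv
Hunk 3: at line 2 remove [tkeu,joh,wtibz] add [apxk,uqtj] -> 10 lines: mawan bdl zha apxk uqtj lxhym eyqmn cbt mqbmw bfaxv
Hunk 4: at line 4 remove [lxhym] add [ekg] -> 10 lines: mawan bdl zha apxk uqtj ekg eyqmn cbt mqbmw bfaxv
Hunk 5: at line 2 remove [zha] add [hpazs,zkgdi] -> 11 lines: mawan bdl hpazs zkgdi apxk uqtj ekg eyqmn cbt mqbmw bfaxv
Final line 8: eyqmn

Answer: eyqmn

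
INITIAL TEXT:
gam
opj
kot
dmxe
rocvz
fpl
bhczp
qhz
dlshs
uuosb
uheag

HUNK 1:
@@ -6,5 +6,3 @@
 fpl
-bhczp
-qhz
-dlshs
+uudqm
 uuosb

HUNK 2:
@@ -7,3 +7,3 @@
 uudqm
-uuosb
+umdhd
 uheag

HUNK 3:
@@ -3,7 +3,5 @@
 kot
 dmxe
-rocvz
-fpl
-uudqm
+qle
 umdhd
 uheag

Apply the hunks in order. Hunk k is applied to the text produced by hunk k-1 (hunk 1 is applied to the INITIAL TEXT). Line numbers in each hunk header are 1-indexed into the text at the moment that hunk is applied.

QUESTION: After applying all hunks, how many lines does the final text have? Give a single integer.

Hunk 1: at line 6 remove [bhczp,qhz,dlshs] add [uudqm] -> 9 lines: gam opj kot dmxe rocvz fpl uudqm uuosb uheag
Hunk 2: at line 7 remove [uuosb] add [umdhd] -> 9 lines: gam opj kot dmxe rocvz fpl uudqm umdhd uheag
Hunk 3: at line 3 remove [rocvz,fpl,uudqm] add [qle] -> 7 lines: gam opj kot dmxe qle umdhd uheag
Final line count: 7

Answer: 7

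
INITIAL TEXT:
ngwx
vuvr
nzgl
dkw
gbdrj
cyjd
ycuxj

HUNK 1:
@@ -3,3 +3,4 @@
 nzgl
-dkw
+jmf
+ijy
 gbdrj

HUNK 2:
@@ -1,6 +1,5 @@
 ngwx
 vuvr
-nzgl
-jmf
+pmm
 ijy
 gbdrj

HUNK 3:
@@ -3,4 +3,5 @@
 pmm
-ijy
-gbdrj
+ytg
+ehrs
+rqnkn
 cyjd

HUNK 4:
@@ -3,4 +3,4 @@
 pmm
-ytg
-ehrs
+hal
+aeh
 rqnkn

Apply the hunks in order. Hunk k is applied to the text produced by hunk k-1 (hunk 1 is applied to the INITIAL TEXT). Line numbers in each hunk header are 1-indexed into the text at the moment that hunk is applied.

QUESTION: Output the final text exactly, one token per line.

Hunk 1: at line 3 remove [dkw] add [jmf,ijy] -> 8 lines: ngwx vuvr nzgl jmf ijy gbdrj cyjd ycuxj
Hunk 2: at line 1 remove [nzgl,jmf] add [pmm] -> 7 lines: ngwx vuvr pmm ijy gbdrj cyjd ycuxj
Hunk 3: at line 3 remove [ijy,gbdrj] add [ytg,ehrs,rqnkn] -> 8 lines: ngwx vuvr pmm ytg ehrs rqnkn cyjd ycuxj
Hunk 4: at line 3 remove [ytg,ehrs] add [hal,aeh] -> 8 lines: ngwx vuvr pmm hal aeh rqnkn cyjd ycuxj

Answer: ngwx
vuvr
pmm
hal
aeh
rqnkn
cyjd
ycuxj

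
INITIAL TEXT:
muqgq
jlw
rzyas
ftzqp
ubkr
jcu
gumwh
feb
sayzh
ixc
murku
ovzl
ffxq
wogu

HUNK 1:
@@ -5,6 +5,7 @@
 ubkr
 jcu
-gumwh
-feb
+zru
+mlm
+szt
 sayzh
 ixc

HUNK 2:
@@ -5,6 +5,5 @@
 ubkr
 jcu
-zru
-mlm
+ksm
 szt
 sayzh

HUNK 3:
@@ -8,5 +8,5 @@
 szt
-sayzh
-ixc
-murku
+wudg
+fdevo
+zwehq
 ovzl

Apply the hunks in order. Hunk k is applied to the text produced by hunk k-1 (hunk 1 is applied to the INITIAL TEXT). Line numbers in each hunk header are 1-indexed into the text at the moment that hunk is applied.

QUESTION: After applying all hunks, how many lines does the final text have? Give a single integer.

Hunk 1: at line 5 remove [gumwh,feb] add [zru,mlm,szt] -> 15 lines: muqgq jlw rzyas ftzqp ubkr jcu zru mlm szt sayzh ixc murku ovzl ffxq wogu
Hunk 2: at line 5 remove [zru,mlm] add [ksm] -> 14 lines: muqgq jlw rzyas ftzqp ubkr jcu ksm szt sayzh ixc murku ovzl ffxq wogu
Hunk 3: at line 8 remove [sayzh,ixc,murku] add [wudg,fdevo,zwehq] -> 14 lines: muqgq jlw rzyas ftzqp ubkr jcu ksm szt wudg fdevo zwehq ovzl ffxq wogu
Final line count: 14

Answer: 14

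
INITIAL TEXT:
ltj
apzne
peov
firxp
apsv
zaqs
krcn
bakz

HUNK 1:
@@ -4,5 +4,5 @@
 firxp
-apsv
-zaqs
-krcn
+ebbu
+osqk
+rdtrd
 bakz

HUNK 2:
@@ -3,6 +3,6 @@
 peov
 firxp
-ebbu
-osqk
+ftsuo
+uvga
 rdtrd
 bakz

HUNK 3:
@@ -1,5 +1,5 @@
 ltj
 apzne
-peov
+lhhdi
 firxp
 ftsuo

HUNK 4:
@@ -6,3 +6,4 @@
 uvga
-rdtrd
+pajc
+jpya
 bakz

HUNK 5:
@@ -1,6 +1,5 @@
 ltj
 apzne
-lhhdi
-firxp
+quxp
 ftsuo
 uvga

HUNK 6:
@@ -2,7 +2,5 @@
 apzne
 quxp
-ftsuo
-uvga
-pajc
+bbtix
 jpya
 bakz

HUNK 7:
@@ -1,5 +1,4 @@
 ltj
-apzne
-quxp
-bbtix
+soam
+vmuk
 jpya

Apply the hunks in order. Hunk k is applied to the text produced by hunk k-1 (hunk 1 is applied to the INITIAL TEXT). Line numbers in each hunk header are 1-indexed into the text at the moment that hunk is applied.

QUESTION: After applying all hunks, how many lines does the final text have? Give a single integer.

Hunk 1: at line 4 remove [apsv,zaqs,krcn] add [ebbu,osqk,rdtrd] -> 8 lines: ltj apzne peov firxp ebbu osqk rdtrd bakz
Hunk 2: at line 3 remove [ebbu,osqk] add [ftsuo,uvga] -> 8 lines: ltj apzne peov firxp ftsuo uvga rdtrd bakz
Hunk 3: at line 1 remove [peov] add [lhhdi] -> 8 lines: ltj apzne lhhdi firxp ftsuo uvga rdtrd bakz
Hunk 4: at line 6 remove [rdtrd] add [pajc,jpya] -> 9 lines: ltj apzne lhhdi firxp ftsuo uvga pajc jpya bakz
Hunk 5: at line 1 remove [lhhdi,firxp] add [quxp] -> 8 lines: ltj apzne quxp ftsuo uvga pajc jpya bakz
Hunk 6: at line 2 remove [ftsuo,uvga,pajc] add [bbtix] -> 6 lines: ltj apzne quxp bbtix jpya bakz
Hunk 7: at line 1 remove [apzne,quxp,bbtix] add [soam,vmuk] -> 5 lines: ltj soam vmuk jpya bakz
Final line count: 5

Answer: 5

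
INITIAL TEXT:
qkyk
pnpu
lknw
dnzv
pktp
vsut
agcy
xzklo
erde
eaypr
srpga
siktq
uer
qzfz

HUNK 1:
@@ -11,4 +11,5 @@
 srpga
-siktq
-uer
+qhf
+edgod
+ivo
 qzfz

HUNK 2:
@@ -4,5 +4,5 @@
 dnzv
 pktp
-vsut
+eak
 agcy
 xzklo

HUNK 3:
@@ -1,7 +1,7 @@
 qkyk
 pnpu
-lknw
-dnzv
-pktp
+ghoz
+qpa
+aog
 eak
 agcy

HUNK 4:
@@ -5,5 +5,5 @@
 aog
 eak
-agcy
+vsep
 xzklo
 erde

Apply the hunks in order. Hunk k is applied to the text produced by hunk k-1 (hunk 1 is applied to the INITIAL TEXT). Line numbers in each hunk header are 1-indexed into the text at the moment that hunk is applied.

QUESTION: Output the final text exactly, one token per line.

Hunk 1: at line 11 remove [siktq,uer] add [qhf,edgod,ivo] -> 15 lines: qkyk pnpu lknw dnzv pktp vsut agcy xzklo erde eaypr srpga qhf edgod ivo qzfz
Hunk 2: at line 4 remove [vsut] add [eak] -> 15 lines: qkyk pnpu lknw dnzv pktp eak agcy xzklo erde eaypr srpga qhf edgod ivo qzfz
Hunk 3: at line 1 remove [lknw,dnzv,pktp] add [ghoz,qpa,aog] -> 15 lines: qkyk pnpu ghoz qpa aog eak agcy xzklo erde eaypr srpga qhf edgod ivo qzfz
Hunk 4: at line 5 remove [agcy] add [vsep] -> 15 lines: qkyk pnpu ghoz qpa aog eak vsep xzklo erde eaypr srpga qhf edgod ivo qzfz

Answer: qkyk
pnpu
ghoz
qpa
aog
eak
vsep
xzklo
erde
eaypr
srpga
qhf
edgod
ivo
qzfz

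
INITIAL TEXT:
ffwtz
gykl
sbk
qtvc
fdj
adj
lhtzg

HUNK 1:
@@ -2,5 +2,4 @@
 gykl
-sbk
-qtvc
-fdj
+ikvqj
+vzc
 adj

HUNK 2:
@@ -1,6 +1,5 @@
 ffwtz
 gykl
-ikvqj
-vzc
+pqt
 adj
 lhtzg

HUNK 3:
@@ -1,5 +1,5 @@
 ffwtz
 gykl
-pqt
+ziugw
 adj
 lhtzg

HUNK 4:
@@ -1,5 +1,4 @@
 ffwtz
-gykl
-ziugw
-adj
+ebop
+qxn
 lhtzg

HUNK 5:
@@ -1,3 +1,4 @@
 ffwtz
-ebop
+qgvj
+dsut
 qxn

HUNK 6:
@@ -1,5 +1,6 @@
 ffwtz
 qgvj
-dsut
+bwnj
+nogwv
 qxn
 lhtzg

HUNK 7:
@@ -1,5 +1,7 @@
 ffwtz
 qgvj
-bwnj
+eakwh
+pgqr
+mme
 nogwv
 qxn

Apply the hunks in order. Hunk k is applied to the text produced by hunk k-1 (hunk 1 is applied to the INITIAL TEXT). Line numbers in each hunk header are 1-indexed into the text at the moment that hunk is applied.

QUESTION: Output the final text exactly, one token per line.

Hunk 1: at line 2 remove [sbk,qtvc,fdj] add [ikvqj,vzc] -> 6 lines: ffwtz gykl ikvqj vzc adj lhtzg
Hunk 2: at line 1 remove [ikvqj,vzc] add [pqt] -> 5 lines: ffwtz gykl pqt adj lhtzg
Hunk 3: at line 1 remove [pqt] add [ziugw] -> 5 lines: ffwtz gykl ziugw adj lhtzg
Hunk 4: at line 1 remove [gykl,ziugw,adj] add [ebop,qxn] -> 4 lines: ffwtz ebop qxn lhtzg
Hunk 5: at line 1 remove [ebop] add [qgvj,dsut] -> 5 lines: ffwtz qgvj dsut qxn lhtzg
Hunk 6: at line 1 remove [dsut] add [bwnj,nogwv] -> 6 lines: ffwtz qgvj bwnj nogwv qxn lhtzg
Hunk 7: at line 1 remove [bwnj] add [eakwh,pgqr,mme] -> 8 lines: ffwtz qgvj eakwh pgqr mme nogwv qxn lhtzg

Answer: ffwtz
qgvj
eakwh
pgqr
mme
nogwv
qxn
lhtzg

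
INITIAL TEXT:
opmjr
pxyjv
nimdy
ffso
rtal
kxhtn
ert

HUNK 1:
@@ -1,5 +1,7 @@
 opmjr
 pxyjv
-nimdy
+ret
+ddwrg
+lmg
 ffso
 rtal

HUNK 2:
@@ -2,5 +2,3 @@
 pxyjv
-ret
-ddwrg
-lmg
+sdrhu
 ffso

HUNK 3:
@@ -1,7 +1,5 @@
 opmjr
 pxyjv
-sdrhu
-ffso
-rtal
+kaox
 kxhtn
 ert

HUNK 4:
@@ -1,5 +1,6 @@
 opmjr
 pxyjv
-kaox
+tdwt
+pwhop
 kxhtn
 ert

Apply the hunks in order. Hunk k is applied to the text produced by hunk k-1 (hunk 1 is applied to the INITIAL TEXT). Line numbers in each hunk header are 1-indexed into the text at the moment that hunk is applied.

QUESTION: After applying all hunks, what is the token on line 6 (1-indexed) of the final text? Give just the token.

Hunk 1: at line 1 remove [nimdy] add [ret,ddwrg,lmg] -> 9 lines: opmjr pxyjv ret ddwrg lmg ffso rtal kxhtn ert
Hunk 2: at line 2 remove [ret,ddwrg,lmg] add [sdrhu] -> 7 lines: opmjr pxyjv sdrhu ffso rtal kxhtn ert
Hunk 3: at line 1 remove [sdrhu,ffso,rtal] add [kaox] -> 5 lines: opmjr pxyjv kaox kxhtn ert
Hunk 4: at line 1 remove [kaox] add [tdwt,pwhop] -> 6 lines: opmjr pxyjv tdwt pwhop kxhtn ert
Final line 6: ert

Answer: ert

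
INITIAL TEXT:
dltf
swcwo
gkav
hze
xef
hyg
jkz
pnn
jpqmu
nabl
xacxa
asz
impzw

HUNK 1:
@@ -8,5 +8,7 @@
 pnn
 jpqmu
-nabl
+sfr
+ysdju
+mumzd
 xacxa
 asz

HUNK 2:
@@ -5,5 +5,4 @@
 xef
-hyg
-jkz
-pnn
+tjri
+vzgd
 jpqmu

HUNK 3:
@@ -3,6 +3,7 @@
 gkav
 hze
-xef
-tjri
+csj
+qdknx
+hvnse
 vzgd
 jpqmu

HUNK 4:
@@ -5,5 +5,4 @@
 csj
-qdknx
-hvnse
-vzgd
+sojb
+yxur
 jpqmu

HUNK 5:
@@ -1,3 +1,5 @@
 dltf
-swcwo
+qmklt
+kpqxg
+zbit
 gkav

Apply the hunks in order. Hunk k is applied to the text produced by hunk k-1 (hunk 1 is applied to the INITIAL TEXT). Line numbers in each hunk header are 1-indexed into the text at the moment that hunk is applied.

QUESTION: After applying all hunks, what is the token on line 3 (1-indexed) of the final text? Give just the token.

Hunk 1: at line 8 remove [nabl] add [sfr,ysdju,mumzd] -> 15 lines: dltf swcwo gkav hze xef hyg jkz pnn jpqmu sfr ysdju mumzd xacxa asz impzw
Hunk 2: at line 5 remove [hyg,jkz,pnn] add [tjri,vzgd] -> 14 lines: dltf swcwo gkav hze xef tjri vzgd jpqmu sfr ysdju mumzd xacxa asz impzw
Hunk 3: at line 3 remove [xef,tjri] add [csj,qdknx,hvnse] -> 15 lines: dltf swcwo gkav hze csj qdknx hvnse vzgd jpqmu sfr ysdju mumzd xacxa asz impzw
Hunk 4: at line 5 remove [qdknx,hvnse,vzgd] add [sojb,yxur] -> 14 lines: dltf swcwo gkav hze csj sojb yxur jpqmu sfr ysdju mumzd xacxa asz impzw
Hunk 5: at line 1 remove [swcwo] add [qmklt,kpqxg,zbit] -> 16 lines: dltf qmklt kpqxg zbit gkav hze csj sojb yxur jpqmu sfr ysdju mumzd xacxa asz impzw
Final line 3: kpqxg

Answer: kpqxg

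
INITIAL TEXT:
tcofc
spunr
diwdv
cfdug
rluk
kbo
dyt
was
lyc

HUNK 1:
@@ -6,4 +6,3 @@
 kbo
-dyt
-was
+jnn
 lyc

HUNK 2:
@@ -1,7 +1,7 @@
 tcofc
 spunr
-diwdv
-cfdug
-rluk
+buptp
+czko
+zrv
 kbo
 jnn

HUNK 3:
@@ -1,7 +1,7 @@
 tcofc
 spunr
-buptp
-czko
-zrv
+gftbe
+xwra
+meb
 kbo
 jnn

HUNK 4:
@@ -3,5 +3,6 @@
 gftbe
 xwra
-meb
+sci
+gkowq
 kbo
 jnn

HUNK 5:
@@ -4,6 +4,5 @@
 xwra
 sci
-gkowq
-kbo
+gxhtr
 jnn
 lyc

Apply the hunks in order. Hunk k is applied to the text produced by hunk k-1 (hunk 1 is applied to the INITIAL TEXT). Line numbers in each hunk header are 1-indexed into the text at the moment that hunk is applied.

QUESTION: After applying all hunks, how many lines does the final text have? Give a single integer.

Hunk 1: at line 6 remove [dyt,was] add [jnn] -> 8 lines: tcofc spunr diwdv cfdug rluk kbo jnn lyc
Hunk 2: at line 1 remove [diwdv,cfdug,rluk] add [buptp,czko,zrv] -> 8 lines: tcofc spunr buptp czko zrv kbo jnn lyc
Hunk 3: at line 1 remove [buptp,czko,zrv] add [gftbe,xwra,meb] -> 8 lines: tcofc spunr gftbe xwra meb kbo jnn lyc
Hunk 4: at line 3 remove [meb] add [sci,gkowq] -> 9 lines: tcofc spunr gftbe xwra sci gkowq kbo jnn lyc
Hunk 5: at line 4 remove [gkowq,kbo] add [gxhtr] -> 8 lines: tcofc spunr gftbe xwra sci gxhtr jnn lyc
Final line count: 8

Answer: 8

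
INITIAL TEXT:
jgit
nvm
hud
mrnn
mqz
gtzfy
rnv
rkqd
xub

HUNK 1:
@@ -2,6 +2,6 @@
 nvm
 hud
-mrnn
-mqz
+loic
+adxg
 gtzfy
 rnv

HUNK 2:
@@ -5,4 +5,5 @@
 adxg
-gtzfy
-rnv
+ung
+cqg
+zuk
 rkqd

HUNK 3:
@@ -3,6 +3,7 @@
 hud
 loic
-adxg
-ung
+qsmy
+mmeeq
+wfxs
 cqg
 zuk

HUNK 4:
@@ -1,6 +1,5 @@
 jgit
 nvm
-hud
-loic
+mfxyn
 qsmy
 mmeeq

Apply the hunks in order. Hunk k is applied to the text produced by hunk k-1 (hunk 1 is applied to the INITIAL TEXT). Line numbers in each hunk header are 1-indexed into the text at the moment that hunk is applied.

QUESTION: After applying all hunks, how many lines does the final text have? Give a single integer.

Answer: 10

Derivation:
Hunk 1: at line 2 remove [mrnn,mqz] add [loic,adxg] -> 9 lines: jgit nvm hud loic adxg gtzfy rnv rkqd xub
Hunk 2: at line 5 remove [gtzfy,rnv] add [ung,cqg,zuk] -> 10 lines: jgit nvm hud loic adxg ung cqg zuk rkqd xub
Hunk 3: at line 3 remove [adxg,ung] add [qsmy,mmeeq,wfxs] -> 11 lines: jgit nvm hud loic qsmy mmeeq wfxs cqg zuk rkqd xub
Hunk 4: at line 1 remove [hud,loic] add [mfxyn] -> 10 lines: jgit nvm mfxyn qsmy mmeeq wfxs cqg zuk rkqd xub
Final line count: 10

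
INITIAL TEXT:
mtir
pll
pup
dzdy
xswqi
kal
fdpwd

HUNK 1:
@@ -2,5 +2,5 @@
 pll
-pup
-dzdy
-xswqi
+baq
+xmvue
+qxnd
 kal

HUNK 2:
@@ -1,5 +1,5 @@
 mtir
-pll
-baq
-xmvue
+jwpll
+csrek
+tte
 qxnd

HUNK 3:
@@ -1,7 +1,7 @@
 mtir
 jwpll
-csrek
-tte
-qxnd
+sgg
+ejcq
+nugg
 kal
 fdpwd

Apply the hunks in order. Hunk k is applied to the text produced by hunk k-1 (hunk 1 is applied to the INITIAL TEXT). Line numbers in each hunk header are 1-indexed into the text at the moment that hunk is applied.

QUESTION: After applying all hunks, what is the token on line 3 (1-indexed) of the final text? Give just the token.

Hunk 1: at line 2 remove [pup,dzdy,xswqi] add [baq,xmvue,qxnd] -> 7 lines: mtir pll baq xmvue qxnd kal fdpwd
Hunk 2: at line 1 remove [pll,baq,xmvue] add [jwpll,csrek,tte] -> 7 lines: mtir jwpll csrek tte qxnd kal fdpwd
Hunk 3: at line 1 remove [csrek,tte,qxnd] add [sgg,ejcq,nugg] -> 7 lines: mtir jwpll sgg ejcq nugg kal fdpwd
Final line 3: sgg

Answer: sgg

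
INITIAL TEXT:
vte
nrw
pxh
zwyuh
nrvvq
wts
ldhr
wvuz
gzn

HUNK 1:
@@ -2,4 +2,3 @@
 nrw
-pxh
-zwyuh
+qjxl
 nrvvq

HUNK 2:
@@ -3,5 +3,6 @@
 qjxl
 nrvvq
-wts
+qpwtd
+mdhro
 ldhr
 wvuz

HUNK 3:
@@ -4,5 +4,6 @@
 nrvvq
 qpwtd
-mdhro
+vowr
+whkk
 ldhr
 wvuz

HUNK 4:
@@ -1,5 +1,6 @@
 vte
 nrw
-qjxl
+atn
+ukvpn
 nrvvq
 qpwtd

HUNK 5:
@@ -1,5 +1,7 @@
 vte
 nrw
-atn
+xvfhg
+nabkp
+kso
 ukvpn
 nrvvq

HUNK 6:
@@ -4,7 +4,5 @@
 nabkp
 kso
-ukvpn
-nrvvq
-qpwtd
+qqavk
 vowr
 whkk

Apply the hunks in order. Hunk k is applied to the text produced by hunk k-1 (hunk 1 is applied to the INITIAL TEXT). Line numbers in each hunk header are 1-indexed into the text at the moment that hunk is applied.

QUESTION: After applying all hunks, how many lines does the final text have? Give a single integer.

Answer: 11

Derivation:
Hunk 1: at line 2 remove [pxh,zwyuh] add [qjxl] -> 8 lines: vte nrw qjxl nrvvq wts ldhr wvuz gzn
Hunk 2: at line 3 remove [wts] add [qpwtd,mdhro] -> 9 lines: vte nrw qjxl nrvvq qpwtd mdhro ldhr wvuz gzn
Hunk 3: at line 4 remove [mdhro] add [vowr,whkk] -> 10 lines: vte nrw qjxl nrvvq qpwtd vowr whkk ldhr wvuz gzn
Hunk 4: at line 1 remove [qjxl] add [atn,ukvpn] -> 11 lines: vte nrw atn ukvpn nrvvq qpwtd vowr whkk ldhr wvuz gzn
Hunk 5: at line 1 remove [atn] add [xvfhg,nabkp,kso] -> 13 lines: vte nrw xvfhg nabkp kso ukvpn nrvvq qpwtd vowr whkk ldhr wvuz gzn
Hunk 6: at line 4 remove [ukvpn,nrvvq,qpwtd] add [qqavk] -> 11 lines: vte nrw xvfhg nabkp kso qqavk vowr whkk ldhr wvuz gzn
Final line count: 11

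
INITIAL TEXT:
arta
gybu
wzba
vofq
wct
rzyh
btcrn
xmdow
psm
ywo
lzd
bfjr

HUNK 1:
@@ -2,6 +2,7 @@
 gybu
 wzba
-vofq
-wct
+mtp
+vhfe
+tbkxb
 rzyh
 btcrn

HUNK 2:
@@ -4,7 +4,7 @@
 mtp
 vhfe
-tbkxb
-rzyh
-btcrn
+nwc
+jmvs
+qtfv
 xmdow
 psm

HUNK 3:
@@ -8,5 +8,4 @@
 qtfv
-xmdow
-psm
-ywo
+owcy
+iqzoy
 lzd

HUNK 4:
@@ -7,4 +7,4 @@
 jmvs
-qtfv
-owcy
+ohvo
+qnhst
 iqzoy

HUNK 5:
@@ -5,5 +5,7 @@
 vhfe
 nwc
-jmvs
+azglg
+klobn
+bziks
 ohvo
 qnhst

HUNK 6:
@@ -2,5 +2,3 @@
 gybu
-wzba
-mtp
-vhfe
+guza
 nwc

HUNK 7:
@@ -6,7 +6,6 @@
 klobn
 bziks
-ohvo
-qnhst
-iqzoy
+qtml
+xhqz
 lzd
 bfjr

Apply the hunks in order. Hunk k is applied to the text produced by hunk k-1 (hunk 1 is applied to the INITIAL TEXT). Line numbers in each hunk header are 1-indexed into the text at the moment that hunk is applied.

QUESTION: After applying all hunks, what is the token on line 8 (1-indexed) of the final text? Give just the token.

Hunk 1: at line 2 remove [vofq,wct] add [mtp,vhfe,tbkxb] -> 13 lines: arta gybu wzba mtp vhfe tbkxb rzyh btcrn xmdow psm ywo lzd bfjr
Hunk 2: at line 4 remove [tbkxb,rzyh,btcrn] add [nwc,jmvs,qtfv] -> 13 lines: arta gybu wzba mtp vhfe nwc jmvs qtfv xmdow psm ywo lzd bfjr
Hunk 3: at line 8 remove [xmdow,psm,ywo] add [owcy,iqzoy] -> 12 lines: arta gybu wzba mtp vhfe nwc jmvs qtfv owcy iqzoy lzd bfjr
Hunk 4: at line 7 remove [qtfv,owcy] add [ohvo,qnhst] -> 12 lines: arta gybu wzba mtp vhfe nwc jmvs ohvo qnhst iqzoy lzd bfjr
Hunk 5: at line 5 remove [jmvs] add [azglg,klobn,bziks] -> 14 lines: arta gybu wzba mtp vhfe nwc azglg klobn bziks ohvo qnhst iqzoy lzd bfjr
Hunk 6: at line 2 remove [wzba,mtp,vhfe] add [guza] -> 12 lines: arta gybu guza nwc azglg klobn bziks ohvo qnhst iqzoy lzd bfjr
Hunk 7: at line 6 remove [ohvo,qnhst,iqzoy] add [qtml,xhqz] -> 11 lines: arta gybu guza nwc azglg klobn bziks qtml xhqz lzd bfjr
Final line 8: qtml

Answer: qtml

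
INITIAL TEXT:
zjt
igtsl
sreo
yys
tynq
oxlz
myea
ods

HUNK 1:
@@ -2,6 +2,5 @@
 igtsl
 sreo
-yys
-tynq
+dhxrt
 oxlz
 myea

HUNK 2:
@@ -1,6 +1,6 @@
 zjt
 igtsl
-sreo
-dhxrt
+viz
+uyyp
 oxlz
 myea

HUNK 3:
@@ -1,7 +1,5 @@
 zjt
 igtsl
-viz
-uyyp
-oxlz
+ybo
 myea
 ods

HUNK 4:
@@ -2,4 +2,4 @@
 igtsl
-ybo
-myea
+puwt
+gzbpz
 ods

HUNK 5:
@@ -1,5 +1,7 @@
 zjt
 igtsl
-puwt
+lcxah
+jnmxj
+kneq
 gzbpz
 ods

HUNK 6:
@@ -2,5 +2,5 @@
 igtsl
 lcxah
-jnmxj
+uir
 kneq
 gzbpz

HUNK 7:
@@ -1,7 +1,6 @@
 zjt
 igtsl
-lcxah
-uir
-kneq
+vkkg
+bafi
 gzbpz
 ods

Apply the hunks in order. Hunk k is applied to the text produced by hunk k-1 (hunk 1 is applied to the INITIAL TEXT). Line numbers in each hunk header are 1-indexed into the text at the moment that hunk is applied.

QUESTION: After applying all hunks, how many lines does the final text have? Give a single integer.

Answer: 6

Derivation:
Hunk 1: at line 2 remove [yys,tynq] add [dhxrt] -> 7 lines: zjt igtsl sreo dhxrt oxlz myea ods
Hunk 2: at line 1 remove [sreo,dhxrt] add [viz,uyyp] -> 7 lines: zjt igtsl viz uyyp oxlz myea ods
Hunk 3: at line 1 remove [viz,uyyp,oxlz] add [ybo] -> 5 lines: zjt igtsl ybo myea ods
Hunk 4: at line 2 remove [ybo,myea] add [puwt,gzbpz] -> 5 lines: zjt igtsl puwt gzbpz ods
Hunk 5: at line 1 remove [puwt] add [lcxah,jnmxj,kneq] -> 7 lines: zjt igtsl lcxah jnmxj kneq gzbpz ods
Hunk 6: at line 2 remove [jnmxj] add [uir] -> 7 lines: zjt igtsl lcxah uir kneq gzbpz ods
Hunk 7: at line 1 remove [lcxah,uir,kneq] add [vkkg,bafi] -> 6 lines: zjt igtsl vkkg bafi gzbpz ods
Final line count: 6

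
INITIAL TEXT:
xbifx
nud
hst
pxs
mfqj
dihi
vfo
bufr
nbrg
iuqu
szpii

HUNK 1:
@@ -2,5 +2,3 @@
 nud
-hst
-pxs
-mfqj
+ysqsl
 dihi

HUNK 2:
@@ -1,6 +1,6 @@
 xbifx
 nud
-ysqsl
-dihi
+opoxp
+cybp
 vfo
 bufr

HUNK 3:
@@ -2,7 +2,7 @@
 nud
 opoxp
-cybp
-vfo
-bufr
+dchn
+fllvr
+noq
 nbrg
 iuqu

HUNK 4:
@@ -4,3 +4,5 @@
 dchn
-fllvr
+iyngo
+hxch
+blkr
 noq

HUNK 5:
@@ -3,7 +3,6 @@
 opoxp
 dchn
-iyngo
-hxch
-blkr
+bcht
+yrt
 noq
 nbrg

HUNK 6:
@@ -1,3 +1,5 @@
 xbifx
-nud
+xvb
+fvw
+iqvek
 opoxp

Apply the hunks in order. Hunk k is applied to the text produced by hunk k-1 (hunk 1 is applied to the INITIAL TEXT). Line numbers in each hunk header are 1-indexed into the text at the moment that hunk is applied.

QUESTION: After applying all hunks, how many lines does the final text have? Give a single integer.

Answer: 12

Derivation:
Hunk 1: at line 2 remove [hst,pxs,mfqj] add [ysqsl] -> 9 lines: xbifx nud ysqsl dihi vfo bufr nbrg iuqu szpii
Hunk 2: at line 1 remove [ysqsl,dihi] add [opoxp,cybp] -> 9 lines: xbifx nud opoxp cybp vfo bufr nbrg iuqu szpii
Hunk 3: at line 2 remove [cybp,vfo,bufr] add [dchn,fllvr,noq] -> 9 lines: xbifx nud opoxp dchn fllvr noq nbrg iuqu szpii
Hunk 4: at line 4 remove [fllvr] add [iyngo,hxch,blkr] -> 11 lines: xbifx nud opoxp dchn iyngo hxch blkr noq nbrg iuqu szpii
Hunk 5: at line 3 remove [iyngo,hxch,blkr] add [bcht,yrt] -> 10 lines: xbifx nud opoxp dchn bcht yrt noq nbrg iuqu szpii
Hunk 6: at line 1 remove [nud] add [xvb,fvw,iqvek] -> 12 lines: xbifx xvb fvw iqvek opoxp dchn bcht yrt noq nbrg iuqu szpii
Final line count: 12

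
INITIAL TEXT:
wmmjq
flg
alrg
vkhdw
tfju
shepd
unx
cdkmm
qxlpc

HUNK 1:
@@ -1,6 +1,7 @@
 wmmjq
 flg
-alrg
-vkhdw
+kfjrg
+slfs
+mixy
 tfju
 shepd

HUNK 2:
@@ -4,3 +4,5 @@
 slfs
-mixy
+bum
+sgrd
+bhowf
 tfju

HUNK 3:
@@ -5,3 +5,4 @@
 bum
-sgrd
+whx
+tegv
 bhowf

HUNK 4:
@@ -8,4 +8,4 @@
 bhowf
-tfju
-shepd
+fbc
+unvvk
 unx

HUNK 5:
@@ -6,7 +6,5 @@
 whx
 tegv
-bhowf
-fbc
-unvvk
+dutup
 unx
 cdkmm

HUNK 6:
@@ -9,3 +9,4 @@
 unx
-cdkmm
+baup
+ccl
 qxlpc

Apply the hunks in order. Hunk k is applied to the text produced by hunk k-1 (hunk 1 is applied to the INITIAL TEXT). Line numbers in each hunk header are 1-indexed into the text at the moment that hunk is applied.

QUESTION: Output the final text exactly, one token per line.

Hunk 1: at line 1 remove [alrg,vkhdw] add [kfjrg,slfs,mixy] -> 10 lines: wmmjq flg kfjrg slfs mixy tfju shepd unx cdkmm qxlpc
Hunk 2: at line 4 remove [mixy] add [bum,sgrd,bhowf] -> 12 lines: wmmjq flg kfjrg slfs bum sgrd bhowf tfju shepd unx cdkmm qxlpc
Hunk 3: at line 5 remove [sgrd] add [whx,tegv] -> 13 lines: wmmjq flg kfjrg slfs bum whx tegv bhowf tfju shepd unx cdkmm qxlpc
Hunk 4: at line 8 remove [tfju,shepd] add [fbc,unvvk] -> 13 lines: wmmjq flg kfjrg slfs bum whx tegv bhowf fbc unvvk unx cdkmm qxlpc
Hunk 5: at line 6 remove [bhowf,fbc,unvvk] add [dutup] -> 11 lines: wmmjq flg kfjrg slfs bum whx tegv dutup unx cdkmm qxlpc
Hunk 6: at line 9 remove [cdkmm] add [baup,ccl] -> 12 lines: wmmjq flg kfjrg slfs bum whx tegv dutup unx baup ccl qxlpc

Answer: wmmjq
flg
kfjrg
slfs
bum
whx
tegv
dutup
unx
baup
ccl
qxlpc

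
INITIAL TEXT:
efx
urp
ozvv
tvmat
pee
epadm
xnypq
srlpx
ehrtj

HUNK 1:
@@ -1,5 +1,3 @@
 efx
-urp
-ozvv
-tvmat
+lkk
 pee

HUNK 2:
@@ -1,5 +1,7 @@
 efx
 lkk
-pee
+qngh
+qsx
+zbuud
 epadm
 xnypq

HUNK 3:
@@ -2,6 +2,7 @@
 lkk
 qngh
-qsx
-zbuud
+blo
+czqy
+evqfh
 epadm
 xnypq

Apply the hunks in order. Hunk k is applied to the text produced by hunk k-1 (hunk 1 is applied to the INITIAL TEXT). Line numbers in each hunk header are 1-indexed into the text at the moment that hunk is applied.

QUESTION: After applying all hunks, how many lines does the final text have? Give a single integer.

Answer: 10

Derivation:
Hunk 1: at line 1 remove [urp,ozvv,tvmat] add [lkk] -> 7 lines: efx lkk pee epadm xnypq srlpx ehrtj
Hunk 2: at line 1 remove [pee] add [qngh,qsx,zbuud] -> 9 lines: efx lkk qngh qsx zbuud epadm xnypq srlpx ehrtj
Hunk 3: at line 2 remove [qsx,zbuud] add [blo,czqy,evqfh] -> 10 lines: efx lkk qngh blo czqy evqfh epadm xnypq srlpx ehrtj
Final line count: 10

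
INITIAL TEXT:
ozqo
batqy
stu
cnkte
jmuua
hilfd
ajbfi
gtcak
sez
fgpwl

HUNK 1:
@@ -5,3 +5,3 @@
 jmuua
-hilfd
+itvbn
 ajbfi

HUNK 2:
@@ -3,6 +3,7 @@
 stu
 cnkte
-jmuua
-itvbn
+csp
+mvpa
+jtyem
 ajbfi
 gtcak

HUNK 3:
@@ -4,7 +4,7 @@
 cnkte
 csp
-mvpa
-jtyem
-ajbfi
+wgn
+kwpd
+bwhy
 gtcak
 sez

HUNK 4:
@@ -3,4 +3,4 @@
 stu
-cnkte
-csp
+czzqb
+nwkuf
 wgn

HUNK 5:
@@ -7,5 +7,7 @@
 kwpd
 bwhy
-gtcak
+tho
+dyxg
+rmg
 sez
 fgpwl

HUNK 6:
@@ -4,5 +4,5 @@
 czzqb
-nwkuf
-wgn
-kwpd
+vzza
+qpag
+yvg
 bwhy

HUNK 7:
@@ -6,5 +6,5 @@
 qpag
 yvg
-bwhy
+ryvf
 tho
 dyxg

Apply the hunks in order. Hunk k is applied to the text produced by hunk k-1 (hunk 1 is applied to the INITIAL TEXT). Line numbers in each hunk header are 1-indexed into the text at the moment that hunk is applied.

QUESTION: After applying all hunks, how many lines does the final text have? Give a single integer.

Hunk 1: at line 5 remove [hilfd] add [itvbn] -> 10 lines: ozqo batqy stu cnkte jmuua itvbn ajbfi gtcak sez fgpwl
Hunk 2: at line 3 remove [jmuua,itvbn] add [csp,mvpa,jtyem] -> 11 lines: ozqo batqy stu cnkte csp mvpa jtyem ajbfi gtcak sez fgpwl
Hunk 3: at line 4 remove [mvpa,jtyem,ajbfi] add [wgn,kwpd,bwhy] -> 11 lines: ozqo batqy stu cnkte csp wgn kwpd bwhy gtcak sez fgpwl
Hunk 4: at line 3 remove [cnkte,csp] add [czzqb,nwkuf] -> 11 lines: ozqo batqy stu czzqb nwkuf wgn kwpd bwhy gtcak sez fgpwl
Hunk 5: at line 7 remove [gtcak] add [tho,dyxg,rmg] -> 13 lines: ozqo batqy stu czzqb nwkuf wgn kwpd bwhy tho dyxg rmg sez fgpwl
Hunk 6: at line 4 remove [nwkuf,wgn,kwpd] add [vzza,qpag,yvg] -> 13 lines: ozqo batqy stu czzqb vzza qpag yvg bwhy tho dyxg rmg sez fgpwl
Hunk 7: at line 6 remove [bwhy] add [ryvf] -> 13 lines: ozqo batqy stu czzqb vzza qpag yvg ryvf tho dyxg rmg sez fgpwl
Final line count: 13

Answer: 13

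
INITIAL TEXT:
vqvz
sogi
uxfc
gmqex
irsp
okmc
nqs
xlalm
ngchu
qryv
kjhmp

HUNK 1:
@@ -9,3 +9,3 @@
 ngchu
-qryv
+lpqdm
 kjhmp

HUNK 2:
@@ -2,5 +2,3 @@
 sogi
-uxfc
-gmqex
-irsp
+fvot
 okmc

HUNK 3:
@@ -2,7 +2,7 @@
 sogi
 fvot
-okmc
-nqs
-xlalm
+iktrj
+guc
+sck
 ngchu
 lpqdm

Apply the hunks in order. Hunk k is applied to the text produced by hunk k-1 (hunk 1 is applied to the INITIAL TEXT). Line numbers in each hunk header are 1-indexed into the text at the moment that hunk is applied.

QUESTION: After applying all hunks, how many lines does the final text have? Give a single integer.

Answer: 9

Derivation:
Hunk 1: at line 9 remove [qryv] add [lpqdm] -> 11 lines: vqvz sogi uxfc gmqex irsp okmc nqs xlalm ngchu lpqdm kjhmp
Hunk 2: at line 2 remove [uxfc,gmqex,irsp] add [fvot] -> 9 lines: vqvz sogi fvot okmc nqs xlalm ngchu lpqdm kjhmp
Hunk 3: at line 2 remove [okmc,nqs,xlalm] add [iktrj,guc,sck] -> 9 lines: vqvz sogi fvot iktrj guc sck ngchu lpqdm kjhmp
Final line count: 9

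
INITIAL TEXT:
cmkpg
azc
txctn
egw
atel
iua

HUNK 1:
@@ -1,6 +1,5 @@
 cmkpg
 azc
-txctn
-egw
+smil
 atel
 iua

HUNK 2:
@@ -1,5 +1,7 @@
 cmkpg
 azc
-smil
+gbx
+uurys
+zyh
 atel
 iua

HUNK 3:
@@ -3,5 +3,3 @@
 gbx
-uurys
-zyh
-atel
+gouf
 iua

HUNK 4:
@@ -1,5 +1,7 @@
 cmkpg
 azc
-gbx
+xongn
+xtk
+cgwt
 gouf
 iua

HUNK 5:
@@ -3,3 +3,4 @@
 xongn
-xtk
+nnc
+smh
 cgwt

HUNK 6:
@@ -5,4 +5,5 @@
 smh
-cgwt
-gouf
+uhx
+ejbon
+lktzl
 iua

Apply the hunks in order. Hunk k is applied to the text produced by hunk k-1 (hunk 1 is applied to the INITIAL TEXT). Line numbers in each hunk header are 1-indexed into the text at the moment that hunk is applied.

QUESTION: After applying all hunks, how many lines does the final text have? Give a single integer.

Answer: 9

Derivation:
Hunk 1: at line 1 remove [txctn,egw] add [smil] -> 5 lines: cmkpg azc smil atel iua
Hunk 2: at line 1 remove [smil] add [gbx,uurys,zyh] -> 7 lines: cmkpg azc gbx uurys zyh atel iua
Hunk 3: at line 3 remove [uurys,zyh,atel] add [gouf] -> 5 lines: cmkpg azc gbx gouf iua
Hunk 4: at line 1 remove [gbx] add [xongn,xtk,cgwt] -> 7 lines: cmkpg azc xongn xtk cgwt gouf iua
Hunk 5: at line 3 remove [xtk] add [nnc,smh] -> 8 lines: cmkpg azc xongn nnc smh cgwt gouf iua
Hunk 6: at line 5 remove [cgwt,gouf] add [uhx,ejbon,lktzl] -> 9 lines: cmkpg azc xongn nnc smh uhx ejbon lktzl iua
Final line count: 9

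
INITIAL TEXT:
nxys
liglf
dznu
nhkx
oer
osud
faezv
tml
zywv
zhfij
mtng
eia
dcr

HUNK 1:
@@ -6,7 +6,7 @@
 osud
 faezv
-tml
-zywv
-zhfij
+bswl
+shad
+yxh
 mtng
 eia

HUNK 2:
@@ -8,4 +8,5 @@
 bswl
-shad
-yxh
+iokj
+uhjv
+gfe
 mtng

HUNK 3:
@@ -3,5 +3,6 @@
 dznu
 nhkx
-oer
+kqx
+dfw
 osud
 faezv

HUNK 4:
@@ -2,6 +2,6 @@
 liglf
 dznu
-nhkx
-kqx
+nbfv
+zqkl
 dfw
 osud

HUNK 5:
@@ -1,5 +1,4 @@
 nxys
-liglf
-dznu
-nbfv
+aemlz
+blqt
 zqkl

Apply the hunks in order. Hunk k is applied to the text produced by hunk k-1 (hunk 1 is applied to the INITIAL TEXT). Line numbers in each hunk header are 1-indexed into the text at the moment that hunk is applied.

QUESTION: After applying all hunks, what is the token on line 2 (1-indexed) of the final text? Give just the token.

Answer: aemlz

Derivation:
Hunk 1: at line 6 remove [tml,zywv,zhfij] add [bswl,shad,yxh] -> 13 lines: nxys liglf dznu nhkx oer osud faezv bswl shad yxh mtng eia dcr
Hunk 2: at line 8 remove [shad,yxh] add [iokj,uhjv,gfe] -> 14 lines: nxys liglf dznu nhkx oer osud faezv bswl iokj uhjv gfe mtng eia dcr
Hunk 3: at line 3 remove [oer] add [kqx,dfw] -> 15 lines: nxys liglf dznu nhkx kqx dfw osud faezv bswl iokj uhjv gfe mtng eia dcr
Hunk 4: at line 2 remove [nhkx,kqx] add [nbfv,zqkl] -> 15 lines: nxys liglf dznu nbfv zqkl dfw osud faezv bswl iokj uhjv gfe mtng eia dcr
Hunk 5: at line 1 remove [liglf,dznu,nbfv] add [aemlz,blqt] -> 14 lines: nxys aemlz blqt zqkl dfw osud faezv bswl iokj uhjv gfe mtng eia dcr
Final line 2: aemlz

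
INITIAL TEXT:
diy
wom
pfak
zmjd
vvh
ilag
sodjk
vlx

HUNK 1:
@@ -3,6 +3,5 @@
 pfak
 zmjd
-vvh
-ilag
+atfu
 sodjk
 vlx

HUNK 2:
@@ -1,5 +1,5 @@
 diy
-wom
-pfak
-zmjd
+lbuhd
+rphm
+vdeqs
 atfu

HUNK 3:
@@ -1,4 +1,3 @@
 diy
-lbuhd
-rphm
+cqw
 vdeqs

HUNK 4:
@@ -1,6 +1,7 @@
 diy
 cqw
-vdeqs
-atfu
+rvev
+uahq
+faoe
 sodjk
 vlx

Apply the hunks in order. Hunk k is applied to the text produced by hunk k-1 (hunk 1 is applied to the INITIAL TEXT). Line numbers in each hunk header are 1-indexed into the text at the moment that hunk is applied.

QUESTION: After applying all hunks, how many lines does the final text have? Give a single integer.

Hunk 1: at line 3 remove [vvh,ilag] add [atfu] -> 7 lines: diy wom pfak zmjd atfu sodjk vlx
Hunk 2: at line 1 remove [wom,pfak,zmjd] add [lbuhd,rphm,vdeqs] -> 7 lines: diy lbuhd rphm vdeqs atfu sodjk vlx
Hunk 3: at line 1 remove [lbuhd,rphm] add [cqw] -> 6 lines: diy cqw vdeqs atfu sodjk vlx
Hunk 4: at line 1 remove [vdeqs,atfu] add [rvev,uahq,faoe] -> 7 lines: diy cqw rvev uahq faoe sodjk vlx
Final line count: 7

Answer: 7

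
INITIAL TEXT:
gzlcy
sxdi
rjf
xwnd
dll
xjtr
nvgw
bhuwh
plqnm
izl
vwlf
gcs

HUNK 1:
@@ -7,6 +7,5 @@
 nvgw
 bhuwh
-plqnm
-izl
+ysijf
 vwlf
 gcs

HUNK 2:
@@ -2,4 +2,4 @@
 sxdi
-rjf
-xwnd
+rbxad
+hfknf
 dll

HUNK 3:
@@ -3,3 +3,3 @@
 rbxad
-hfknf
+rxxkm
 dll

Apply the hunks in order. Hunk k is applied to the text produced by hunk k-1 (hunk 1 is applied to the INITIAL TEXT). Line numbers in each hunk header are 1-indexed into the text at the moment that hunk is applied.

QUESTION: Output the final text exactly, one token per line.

Hunk 1: at line 7 remove [plqnm,izl] add [ysijf] -> 11 lines: gzlcy sxdi rjf xwnd dll xjtr nvgw bhuwh ysijf vwlf gcs
Hunk 2: at line 2 remove [rjf,xwnd] add [rbxad,hfknf] -> 11 lines: gzlcy sxdi rbxad hfknf dll xjtr nvgw bhuwh ysijf vwlf gcs
Hunk 3: at line 3 remove [hfknf] add [rxxkm] -> 11 lines: gzlcy sxdi rbxad rxxkm dll xjtr nvgw bhuwh ysijf vwlf gcs

Answer: gzlcy
sxdi
rbxad
rxxkm
dll
xjtr
nvgw
bhuwh
ysijf
vwlf
gcs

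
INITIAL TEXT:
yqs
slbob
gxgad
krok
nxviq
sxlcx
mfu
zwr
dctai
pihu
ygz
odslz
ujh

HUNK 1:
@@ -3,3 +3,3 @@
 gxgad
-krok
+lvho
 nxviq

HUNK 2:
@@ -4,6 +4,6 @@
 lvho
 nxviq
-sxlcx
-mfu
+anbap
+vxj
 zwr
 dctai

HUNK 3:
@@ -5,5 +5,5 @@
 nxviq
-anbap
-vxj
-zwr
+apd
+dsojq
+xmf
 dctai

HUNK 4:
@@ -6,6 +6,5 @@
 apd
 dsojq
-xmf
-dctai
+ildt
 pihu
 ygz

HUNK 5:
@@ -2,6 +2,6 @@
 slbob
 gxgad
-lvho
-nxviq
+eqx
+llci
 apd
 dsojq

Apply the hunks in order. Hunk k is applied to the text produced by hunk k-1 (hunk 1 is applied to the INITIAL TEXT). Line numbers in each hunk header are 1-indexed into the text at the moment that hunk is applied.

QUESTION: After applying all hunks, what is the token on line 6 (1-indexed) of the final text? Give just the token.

Answer: apd

Derivation:
Hunk 1: at line 3 remove [krok] add [lvho] -> 13 lines: yqs slbob gxgad lvho nxviq sxlcx mfu zwr dctai pihu ygz odslz ujh
Hunk 2: at line 4 remove [sxlcx,mfu] add [anbap,vxj] -> 13 lines: yqs slbob gxgad lvho nxviq anbap vxj zwr dctai pihu ygz odslz ujh
Hunk 3: at line 5 remove [anbap,vxj,zwr] add [apd,dsojq,xmf] -> 13 lines: yqs slbob gxgad lvho nxviq apd dsojq xmf dctai pihu ygz odslz ujh
Hunk 4: at line 6 remove [xmf,dctai] add [ildt] -> 12 lines: yqs slbob gxgad lvho nxviq apd dsojq ildt pihu ygz odslz ujh
Hunk 5: at line 2 remove [lvho,nxviq] add [eqx,llci] -> 12 lines: yqs slbob gxgad eqx llci apd dsojq ildt pihu ygz odslz ujh
Final line 6: apd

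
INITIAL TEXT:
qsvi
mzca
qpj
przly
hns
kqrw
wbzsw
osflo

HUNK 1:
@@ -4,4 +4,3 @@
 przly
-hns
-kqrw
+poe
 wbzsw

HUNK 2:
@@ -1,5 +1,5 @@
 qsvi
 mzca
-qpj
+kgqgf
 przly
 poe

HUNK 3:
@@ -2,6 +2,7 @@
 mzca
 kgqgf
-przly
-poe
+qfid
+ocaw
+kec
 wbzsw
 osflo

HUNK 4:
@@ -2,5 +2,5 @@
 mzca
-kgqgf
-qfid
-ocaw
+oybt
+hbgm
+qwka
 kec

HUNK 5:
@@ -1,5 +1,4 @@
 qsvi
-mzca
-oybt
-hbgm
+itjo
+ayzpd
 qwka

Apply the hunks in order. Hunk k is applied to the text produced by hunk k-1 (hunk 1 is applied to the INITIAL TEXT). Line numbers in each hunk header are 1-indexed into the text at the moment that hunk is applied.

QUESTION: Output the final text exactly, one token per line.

Hunk 1: at line 4 remove [hns,kqrw] add [poe] -> 7 lines: qsvi mzca qpj przly poe wbzsw osflo
Hunk 2: at line 1 remove [qpj] add [kgqgf] -> 7 lines: qsvi mzca kgqgf przly poe wbzsw osflo
Hunk 3: at line 2 remove [przly,poe] add [qfid,ocaw,kec] -> 8 lines: qsvi mzca kgqgf qfid ocaw kec wbzsw osflo
Hunk 4: at line 2 remove [kgqgf,qfid,ocaw] add [oybt,hbgm,qwka] -> 8 lines: qsvi mzca oybt hbgm qwka kec wbzsw osflo
Hunk 5: at line 1 remove [mzca,oybt,hbgm] add [itjo,ayzpd] -> 7 lines: qsvi itjo ayzpd qwka kec wbzsw osflo

Answer: qsvi
itjo
ayzpd
qwka
kec
wbzsw
osflo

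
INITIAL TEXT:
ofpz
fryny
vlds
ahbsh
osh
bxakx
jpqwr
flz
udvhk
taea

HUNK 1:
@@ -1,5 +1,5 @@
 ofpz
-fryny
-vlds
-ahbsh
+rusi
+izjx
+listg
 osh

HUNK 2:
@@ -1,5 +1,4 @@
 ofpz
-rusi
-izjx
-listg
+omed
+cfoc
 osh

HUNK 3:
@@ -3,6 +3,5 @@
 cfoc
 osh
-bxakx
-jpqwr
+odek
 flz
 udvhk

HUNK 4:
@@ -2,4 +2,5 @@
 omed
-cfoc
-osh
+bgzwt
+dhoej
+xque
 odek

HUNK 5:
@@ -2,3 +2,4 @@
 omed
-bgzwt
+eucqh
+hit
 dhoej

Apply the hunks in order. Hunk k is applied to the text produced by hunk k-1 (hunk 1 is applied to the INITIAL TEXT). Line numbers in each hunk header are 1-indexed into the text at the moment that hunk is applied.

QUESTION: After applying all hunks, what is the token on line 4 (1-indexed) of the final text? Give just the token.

Hunk 1: at line 1 remove [fryny,vlds,ahbsh] add [rusi,izjx,listg] -> 10 lines: ofpz rusi izjx listg osh bxakx jpqwr flz udvhk taea
Hunk 2: at line 1 remove [rusi,izjx,listg] add [omed,cfoc] -> 9 lines: ofpz omed cfoc osh bxakx jpqwr flz udvhk taea
Hunk 3: at line 3 remove [bxakx,jpqwr] add [odek] -> 8 lines: ofpz omed cfoc osh odek flz udvhk taea
Hunk 4: at line 2 remove [cfoc,osh] add [bgzwt,dhoej,xque] -> 9 lines: ofpz omed bgzwt dhoej xque odek flz udvhk taea
Hunk 5: at line 2 remove [bgzwt] add [eucqh,hit] -> 10 lines: ofpz omed eucqh hit dhoej xque odek flz udvhk taea
Final line 4: hit

Answer: hit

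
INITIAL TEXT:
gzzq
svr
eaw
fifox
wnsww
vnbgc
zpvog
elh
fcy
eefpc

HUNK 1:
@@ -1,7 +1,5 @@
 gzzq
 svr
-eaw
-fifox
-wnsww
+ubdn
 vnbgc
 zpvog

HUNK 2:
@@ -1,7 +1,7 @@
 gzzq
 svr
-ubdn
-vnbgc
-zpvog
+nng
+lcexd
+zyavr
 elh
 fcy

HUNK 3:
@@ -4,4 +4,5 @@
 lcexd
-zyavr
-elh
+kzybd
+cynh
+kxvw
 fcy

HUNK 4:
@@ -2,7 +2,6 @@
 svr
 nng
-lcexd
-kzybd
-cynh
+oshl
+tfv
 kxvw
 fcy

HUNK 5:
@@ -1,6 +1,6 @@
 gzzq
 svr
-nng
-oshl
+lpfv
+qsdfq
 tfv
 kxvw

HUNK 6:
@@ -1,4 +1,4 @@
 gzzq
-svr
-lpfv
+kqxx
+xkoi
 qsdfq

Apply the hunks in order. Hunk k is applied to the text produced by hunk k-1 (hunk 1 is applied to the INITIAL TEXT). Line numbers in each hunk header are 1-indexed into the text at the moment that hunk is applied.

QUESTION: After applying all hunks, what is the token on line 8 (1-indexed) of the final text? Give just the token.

Answer: eefpc

Derivation:
Hunk 1: at line 1 remove [eaw,fifox,wnsww] add [ubdn] -> 8 lines: gzzq svr ubdn vnbgc zpvog elh fcy eefpc
Hunk 2: at line 1 remove [ubdn,vnbgc,zpvog] add [nng,lcexd,zyavr] -> 8 lines: gzzq svr nng lcexd zyavr elh fcy eefpc
Hunk 3: at line 4 remove [zyavr,elh] add [kzybd,cynh,kxvw] -> 9 lines: gzzq svr nng lcexd kzybd cynh kxvw fcy eefpc
Hunk 4: at line 2 remove [lcexd,kzybd,cynh] add [oshl,tfv] -> 8 lines: gzzq svr nng oshl tfv kxvw fcy eefpc
Hunk 5: at line 1 remove [nng,oshl] add [lpfv,qsdfq] -> 8 lines: gzzq svr lpfv qsdfq tfv kxvw fcy eefpc
Hunk 6: at line 1 remove [svr,lpfv] add [kqxx,xkoi] -> 8 lines: gzzq kqxx xkoi qsdfq tfv kxvw fcy eefpc
Final line 8: eefpc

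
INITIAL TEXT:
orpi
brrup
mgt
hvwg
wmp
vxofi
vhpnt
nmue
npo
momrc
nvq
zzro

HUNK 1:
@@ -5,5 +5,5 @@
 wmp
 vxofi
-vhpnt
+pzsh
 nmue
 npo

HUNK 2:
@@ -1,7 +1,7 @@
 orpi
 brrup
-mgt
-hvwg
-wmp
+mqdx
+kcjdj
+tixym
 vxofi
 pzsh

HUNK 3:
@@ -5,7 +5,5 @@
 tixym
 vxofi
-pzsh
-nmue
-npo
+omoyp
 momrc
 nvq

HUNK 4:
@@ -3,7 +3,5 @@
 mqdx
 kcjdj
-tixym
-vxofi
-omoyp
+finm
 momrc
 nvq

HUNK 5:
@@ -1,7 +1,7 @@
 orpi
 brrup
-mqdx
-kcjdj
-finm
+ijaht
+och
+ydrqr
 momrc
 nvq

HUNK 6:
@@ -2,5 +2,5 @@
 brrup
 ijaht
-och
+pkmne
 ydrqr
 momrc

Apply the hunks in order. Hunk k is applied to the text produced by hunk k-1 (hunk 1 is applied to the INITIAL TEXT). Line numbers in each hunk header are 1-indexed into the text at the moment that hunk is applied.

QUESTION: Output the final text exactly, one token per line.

Answer: orpi
brrup
ijaht
pkmne
ydrqr
momrc
nvq
zzro

Derivation:
Hunk 1: at line 5 remove [vhpnt] add [pzsh] -> 12 lines: orpi brrup mgt hvwg wmp vxofi pzsh nmue npo momrc nvq zzro
Hunk 2: at line 1 remove [mgt,hvwg,wmp] add [mqdx,kcjdj,tixym] -> 12 lines: orpi brrup mqdx kcjdj tixym vxofi pzsh nmue npo momrc nvq zzro
Hunk 3: at line 5 remove [pzsh,nmue,npo] add [omoyp] -> 10 lines: orpi brrup mqdx kcjdj tixym vxofi omoyp momrc nvq zzro
Hunk 4: at line 3 remove [tixym,vxofi,omoyp] add [finm] -> 8 lines: orpi brrup mqdx kcjdj finm momrc nvq zzro
Hunk 5: at line 1 remove [mqdx,kcjdj,finm] add [ijaht,och,ydrqr] -> 8 lines: orpi brrup ijaht och ydrqr momrc nvq zzro
Hunk 6: at line 2 remove [och] add [pkmne] -> 8 lines: orpi brrup ijaht pkmne ydrqr momrc nvq zzro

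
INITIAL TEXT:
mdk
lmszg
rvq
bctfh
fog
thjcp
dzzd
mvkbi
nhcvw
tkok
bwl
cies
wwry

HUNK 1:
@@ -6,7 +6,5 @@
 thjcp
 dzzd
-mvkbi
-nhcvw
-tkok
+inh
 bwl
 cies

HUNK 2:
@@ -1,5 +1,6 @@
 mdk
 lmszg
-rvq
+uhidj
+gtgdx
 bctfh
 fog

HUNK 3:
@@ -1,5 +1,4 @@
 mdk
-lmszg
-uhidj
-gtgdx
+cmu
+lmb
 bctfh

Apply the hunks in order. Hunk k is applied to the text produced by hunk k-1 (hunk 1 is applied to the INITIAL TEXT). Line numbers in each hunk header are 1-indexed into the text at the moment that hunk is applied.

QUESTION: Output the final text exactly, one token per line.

Answer: mdk
cmu
lmb
bctfh
fog
thjcp
dzzd
inh
bwl
cies
wwry

Derivation:
Hunk 1: at line 6 remove [mvkbi,nhcvw,tkok] add [inh] -> 11 lines: mdk lmszg rvq bctfh fog thjcp dzzd inh bwl cies wwry
Hunk 2: at line 1 remove [rvq] add [uhidj,gtgdx] -> 12 lines: mdk lmszg uhidj gtgdx bctfh fog thjcp dzzd inh bwl cies wwry
Hunk 3: at line 1 remove [lmszg,uhidj,gtgdx] add [cmu,lmb] -> 11 lines: mdk cmu lmb bctfh fog thjcp dzzd inh bwl cies wwry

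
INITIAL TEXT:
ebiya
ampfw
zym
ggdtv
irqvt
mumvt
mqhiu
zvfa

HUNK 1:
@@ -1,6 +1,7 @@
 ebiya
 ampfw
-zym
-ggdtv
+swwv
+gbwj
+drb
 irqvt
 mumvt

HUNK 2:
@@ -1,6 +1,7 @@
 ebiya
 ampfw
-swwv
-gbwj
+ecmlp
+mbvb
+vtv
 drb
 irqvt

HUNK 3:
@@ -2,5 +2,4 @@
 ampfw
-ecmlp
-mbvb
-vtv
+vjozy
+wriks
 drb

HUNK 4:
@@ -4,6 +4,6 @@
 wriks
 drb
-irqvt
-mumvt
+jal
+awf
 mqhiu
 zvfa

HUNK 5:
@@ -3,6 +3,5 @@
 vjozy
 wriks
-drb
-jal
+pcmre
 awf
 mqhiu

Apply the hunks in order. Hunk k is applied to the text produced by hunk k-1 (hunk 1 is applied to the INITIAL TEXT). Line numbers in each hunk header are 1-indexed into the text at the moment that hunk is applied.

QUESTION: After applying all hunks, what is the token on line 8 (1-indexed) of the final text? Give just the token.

Answer: zvfa

Derivation:
Hunk 1: at line 1 remove [zym,ggdtv] add [swwv,gbwj,drb] -> 9 lines: ebiya ampfw swwv gbwj drb irqvt mumvt mqhiu zvfa
Hunk 2: at line 1 remove [swwv,gbwj] add [ecmlp,mbvb,vtv] -> 10 lines: ebiya ampfw ecmlp mbvb vtv drb irqvt mumvt mqhiu zvfa
Hunk 3: at line 2 remove [ecmlp,mbvb,vtv] add [vjozy,wriks] -> 9 lines: ebiya ampfw vjozy wriks drb irqvt mumvt mqhiu zvfa
Hunk 4: at line 4 remove [irqvt,mumvt] add [jal,awf] -> 9 lines: ebiya ampfw vjozy wriks drb jal awf mqhiu zvfa
Hunk 5: at line 3 remove [drb,jal] add [pcmre] -> 8 lines: ebiya ampfw vjozy wriks pcmre awf mqhiu zvfa
Final line 8: zvfa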